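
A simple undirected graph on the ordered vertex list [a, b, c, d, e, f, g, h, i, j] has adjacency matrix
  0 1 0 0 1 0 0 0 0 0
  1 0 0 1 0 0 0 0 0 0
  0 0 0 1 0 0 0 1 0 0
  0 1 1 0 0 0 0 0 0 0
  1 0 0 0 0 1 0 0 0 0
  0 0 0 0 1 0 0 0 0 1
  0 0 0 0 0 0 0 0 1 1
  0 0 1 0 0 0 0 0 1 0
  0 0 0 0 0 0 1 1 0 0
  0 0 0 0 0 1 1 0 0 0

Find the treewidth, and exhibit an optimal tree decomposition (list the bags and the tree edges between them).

Treewidth 2.
Bags: B1 = {b, c, d}  B2 = {a, b, c}  B3 = {a, c, e}  B4 = {c, e, f}  B5 = {c, f, j}  B6 = {c, g, j}  B7 = {c, g, i}  B8 = {c, h, i}
Tree: B1–B2, B2–B3, B3–B4, B4–B5, B5–B6, B6–B7, B7–B8

Each bag holds 3 vertices, so the decomposition has width 2, which upper-bounds the treewidth. For the lower bound, G contains the cycle c–d–b–a–e–f–j–g–i–h–c, so G is not a forest; only forests have treewidth ≤ 1, hence tw(G) ≥ 2. Combining the bounds, tw(G) = 2.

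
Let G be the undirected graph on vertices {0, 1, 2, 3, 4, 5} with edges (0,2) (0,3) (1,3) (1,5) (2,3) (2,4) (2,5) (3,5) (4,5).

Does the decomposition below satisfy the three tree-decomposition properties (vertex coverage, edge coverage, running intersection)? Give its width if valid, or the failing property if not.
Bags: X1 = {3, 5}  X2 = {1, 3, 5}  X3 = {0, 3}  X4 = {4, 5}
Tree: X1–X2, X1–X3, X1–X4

A tree decomposition must satisfy three properties: every vertex lies in some bag; for every edge, both endpoints lie together in some bag; and for every vertex, the bags containing it form a connected subtree. Here vertex 2 appears in no bag, so the decomposition is invalid.

No — vertex 2 appears in no bag.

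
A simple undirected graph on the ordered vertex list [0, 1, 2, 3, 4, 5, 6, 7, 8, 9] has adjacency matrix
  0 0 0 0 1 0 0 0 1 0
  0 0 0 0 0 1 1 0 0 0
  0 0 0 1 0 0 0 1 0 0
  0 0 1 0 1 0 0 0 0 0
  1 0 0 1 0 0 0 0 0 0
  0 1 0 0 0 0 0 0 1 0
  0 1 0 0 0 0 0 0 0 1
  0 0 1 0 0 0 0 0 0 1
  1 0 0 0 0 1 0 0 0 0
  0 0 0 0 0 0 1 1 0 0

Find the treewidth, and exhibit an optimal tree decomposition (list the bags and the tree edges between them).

Treewidth 2.
One optimal decomposition is:
Bags: B1 = {0, 3, 4}  B2 = {0, 2, 3}  B3 = {0, 2, 7}  B4 = {0, 7, 9}  B5 = {0, 6, 9}  B6 = {0, 1, 6}  B7 = {0, 1, 5}  B8 = {0, 5, 8}
Tree: B1–B2, B2–B3, B3–B4, B4–B5, B5–B6, B6–B7, B7–B8

The largest bag has 3 vertices, giving width 2; this decomposition certifies tw(G) ≤ 2. Since 0–4–3–2–7–9–6–1–5–8–0 is a cycle in G, G is not acyclic. Forests are exactly the graphs of treewidth ≤ 1, so tw(G) ≥ 2. Therefore the treewidth is 2.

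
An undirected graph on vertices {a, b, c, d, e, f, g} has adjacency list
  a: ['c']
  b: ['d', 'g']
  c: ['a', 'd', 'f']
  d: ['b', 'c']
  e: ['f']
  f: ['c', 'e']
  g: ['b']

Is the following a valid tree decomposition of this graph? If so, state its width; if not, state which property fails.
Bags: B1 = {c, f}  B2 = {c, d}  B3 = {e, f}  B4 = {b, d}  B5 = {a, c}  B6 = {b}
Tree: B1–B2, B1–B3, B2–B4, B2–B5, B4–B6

A tree decomposition must satisfy three properties: every vertex lies in some bag; for every edge, both endpoints lie together in some bag; and for every vertex, the bags containing it form a connected subtree. Here vertex g appears in no bag, so the decomposition is invalid.

No — vertex g appears in no bag.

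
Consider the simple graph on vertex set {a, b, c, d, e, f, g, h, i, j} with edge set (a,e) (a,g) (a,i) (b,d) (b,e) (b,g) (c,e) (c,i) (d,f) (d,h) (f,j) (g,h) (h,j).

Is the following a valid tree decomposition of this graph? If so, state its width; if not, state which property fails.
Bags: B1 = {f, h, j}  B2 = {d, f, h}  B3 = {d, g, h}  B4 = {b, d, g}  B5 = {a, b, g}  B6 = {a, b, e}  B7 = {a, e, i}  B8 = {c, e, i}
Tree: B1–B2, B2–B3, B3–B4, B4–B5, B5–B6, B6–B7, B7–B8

Yes; width 2.

Vertex coverage: the bags together contain {a, b, c, d, e, f, g, h, i, j}, the full vertex set. Edge coverage: each edge of G has both endpoints in at least one bag. Running intersection: for every vertex, the bags containing it form a connected subtree. All three properties hold, so this is a valid tree decomposition of width max|bag| − 1 = 2, and hence tw(G) ≤ 2.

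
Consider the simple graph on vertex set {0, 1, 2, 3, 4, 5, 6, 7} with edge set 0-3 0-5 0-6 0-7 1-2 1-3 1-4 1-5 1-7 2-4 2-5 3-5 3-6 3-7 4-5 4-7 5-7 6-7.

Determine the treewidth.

A width-3 tree decomposition is:
Bags: B1 = {1, 3, 5, 7}  B2 = {0, 3, 5, 7}  B3 = {1, 4, 5, 7}  B4 = {0, 3, 6, 7}  B5 = {1, 2, 4, 5}
Tree: B1–B2, B1–B3, B2–B4, B3–B5
The largest bag has 4 vertices, giving width 3; this decomposition certifies tw(G) ≤ 3. Conversely, {0, 3, 5, 7} is a clique of size 4, and the vertices of any clique must share a bag in every tree decomposition; so some bag has ≥ 4 vertices and tw(G) ≥ 3. Hence tw(G) = 3 exactly.

3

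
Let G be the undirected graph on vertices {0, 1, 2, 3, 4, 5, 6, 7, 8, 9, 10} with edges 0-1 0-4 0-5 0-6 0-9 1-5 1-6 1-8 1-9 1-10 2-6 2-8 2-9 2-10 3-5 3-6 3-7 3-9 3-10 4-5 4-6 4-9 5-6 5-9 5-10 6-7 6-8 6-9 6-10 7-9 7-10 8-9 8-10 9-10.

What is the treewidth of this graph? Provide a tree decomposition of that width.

Treewidth 4.
One optimal decomposition is:
Bags: B1 = {2, 6, 8, 9, 10}  B2 = {1, 6, 8, 9, 10}  B3 = {1, 5, 6, 9, 10}  B4 = {3, 5, 6, 9, 10}  B5 = {3, 6, 7, 9, 10}  B6 = {0, 1, 5, 6, 9}  B7 = {0, 4, 5, 6, 9}
Tree: B1–B2, B2–B3, B3–B4, B4–B5, B3–B6, B6–B7

The largest bag has 5 vertices, giving width 4; this decomposition certifies tw(G) ≤ 4. On the other hand G contains the 5-clique {0, 1, 5, 6, 9}. A clique must lie in a single bag of any decomposition, so no decomposition can have width below 4. The upper and lower bounds meet at 4, so that is the treewidth.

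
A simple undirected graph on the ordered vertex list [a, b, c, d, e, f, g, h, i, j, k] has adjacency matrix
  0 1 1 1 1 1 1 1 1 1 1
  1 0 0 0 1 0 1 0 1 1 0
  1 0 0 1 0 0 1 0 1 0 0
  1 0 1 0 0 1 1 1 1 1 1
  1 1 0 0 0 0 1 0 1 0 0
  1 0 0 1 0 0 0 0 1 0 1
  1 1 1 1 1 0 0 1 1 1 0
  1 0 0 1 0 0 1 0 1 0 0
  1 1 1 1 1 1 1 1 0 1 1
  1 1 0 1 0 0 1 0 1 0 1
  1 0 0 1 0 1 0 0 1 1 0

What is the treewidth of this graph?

4

A width-4 tree decomposition is:
Bags: B1 = {a, d, g, h, i}  B2 = {a, d, g, i, j}  B3 = {a, b, g, i, j}  B4 = {a, d, i, j, k}  B5 = {a, d, f, i, k}  B6 = {a, c, d, g, i}  B7 = {a, b, e, g, i}
Tree: B1–B2, B2–B3, B2–B4, B4–B5, B1–B6, B3–B7
Every bag has size at most 5, so the width is 5 − 1 = 4 and tw(G) ≤ 4. On the other hand G contains the 5-clique {a, d, g, i, j}. A clique must lie in a single bag of any decomposition, so no decomposition can have width below 4. Combining the bounds, tw(G) = 4.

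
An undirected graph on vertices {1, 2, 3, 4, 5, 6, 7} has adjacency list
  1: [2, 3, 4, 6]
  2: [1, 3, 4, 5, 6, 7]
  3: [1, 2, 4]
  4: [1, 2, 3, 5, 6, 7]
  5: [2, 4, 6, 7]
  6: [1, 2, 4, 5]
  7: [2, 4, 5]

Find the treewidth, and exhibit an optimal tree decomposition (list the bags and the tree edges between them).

Treewidth 3.
One such decomposition:
Bags: B1 = {2, 4, 5, 6}  B2 = {2, 4, 5, 7}  B3 = {1, 2, 4, 6}  B4 = {1, 2, 3, 4}
Tree: B1–B2, B1–B3, B3–B4

The largest bag has 4 vertices, giving width 3; this decomposition certifies tw(G) ≤ 3. Conversely, {1, 2, 3, 4} is a clique of size 4, and the vertices of any clique must share a bag in every tree decomposition; so some bag has ≥ 4 vertices and tw(G) ≥ 3. The upper and lower bounds meet at 3, so that is the treewidth.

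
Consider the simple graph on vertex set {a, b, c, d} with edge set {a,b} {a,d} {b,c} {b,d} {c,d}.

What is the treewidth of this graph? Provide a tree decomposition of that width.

Each bag holds 3 vertices, so the decomposition has width 2, which upper-bounds the treewidth. Conversely, {b, c, d} is a clique of size 3, and the vertices of any clique must share a bag in every tree decomposition; so some bag has ≥ 3 vertices and tw(G) ≥ 2. The upper and lower bounds meet at 2, so that is the treewidth.

Treewidth 2.
Bags: B1 = {a, b, d}  B2 = {b, c, d}
Tree: B1–B2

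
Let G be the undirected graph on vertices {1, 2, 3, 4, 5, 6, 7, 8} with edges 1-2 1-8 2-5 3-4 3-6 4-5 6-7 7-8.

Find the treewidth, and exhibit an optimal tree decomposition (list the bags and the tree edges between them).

Treewidth 2.
Bags: B1 = {1, 2, 5}  B2 = {1, 4, 5}  B3 = {1, 3, 4}  B4 = {1, 3, 6}  B5 = {1, 6, 7}  B6 = {1, 7, 8}
Tree: B1–B2, B2–B3, B3–B4, B4–B5, B5–B6

Every bag has size at most 3, so the width is 3 − 1 = 2 and tw(G) ≤ 2. The edges 1–2–5–4–3–6–7–8–1 form a cycle, so G is not a tree and its treewidth is at least 2. The upper and lower bounds meet at 2, so that is the treewidth.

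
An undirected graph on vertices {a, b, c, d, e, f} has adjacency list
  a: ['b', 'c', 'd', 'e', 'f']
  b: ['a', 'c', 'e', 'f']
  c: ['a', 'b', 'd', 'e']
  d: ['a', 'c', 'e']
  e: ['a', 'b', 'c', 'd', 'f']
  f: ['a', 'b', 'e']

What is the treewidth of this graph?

3

A width-3 tree decomposition is:
Bags: B1 = {a, b, e, f}  B2 = {a, b, c, e}  B3 = {a, c, d, e}
Tree: B1–B2, B2–B3
Every bag has size at most 4, so the width is 4 − 1 = 3 and tw(G) ≤ 3. Conversely, {a, c, d, e} is a clique of size 4, and the vertices of any clique must share a bag in every tree decomposition; so some bag has ≥ 4 vertices and tw(G) ≥ 3. Combining the bounds, tw(G) = 3.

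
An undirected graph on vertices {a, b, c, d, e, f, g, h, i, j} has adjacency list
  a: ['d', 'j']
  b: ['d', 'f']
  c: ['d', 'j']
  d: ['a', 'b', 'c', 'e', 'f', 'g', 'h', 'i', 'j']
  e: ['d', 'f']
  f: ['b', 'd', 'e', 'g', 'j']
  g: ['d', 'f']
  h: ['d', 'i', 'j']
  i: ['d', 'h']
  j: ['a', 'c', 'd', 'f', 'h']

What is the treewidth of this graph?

2

A width-2 tree decomposition is:
Bags: B1 = {d, h, j}  B2 = {d, f, j}  B3 = {a, d, j}  B4 = {b, d, f}  B5 = {d, h, i}  B6 = {d, f, g}  B7 = {c, d, j}  B8 = {d, e, f}
Tree: B1–B2, B1–B3, B2–B4, B1–B5, B2–B6, B1–B7, B2–B8
Every bag has size at most 3, so the width is 3 − 1 = 2 and tw(G) ≤ 2. On the other hand G contains the 3-clique {d, f, g}. A clique must lie in a single bag of any decomposition, so no decomposition can have width below 2. The upper and lower bounds meet at 2, so that is the treewidth.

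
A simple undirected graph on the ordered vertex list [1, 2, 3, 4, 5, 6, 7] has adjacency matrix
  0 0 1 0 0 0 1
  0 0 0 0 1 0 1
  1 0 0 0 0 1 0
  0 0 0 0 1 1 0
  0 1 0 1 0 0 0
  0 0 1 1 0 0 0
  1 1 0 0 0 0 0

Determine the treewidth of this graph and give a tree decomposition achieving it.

Every bag has size at most 3, so the width is 3 − 1 = 2 and tw(G) ≤ 2. The edges 5–2–7–1–3–6–4–5 form a cycle, so G is not a tree and its treewidth is at least 2. Hence tw(G) = 2 exactly.

Treewidth 2.
One optimal decomposition is:
Bags: B1 = {2, 5, 7}  B2 = {1, 5, 7}  B3 = {1, 3, 5}  B4 = {3, 5, 6}  B5 = {4, 5, 6}
Tree: B1–B2, B2–B3, B3–B4, B4–B5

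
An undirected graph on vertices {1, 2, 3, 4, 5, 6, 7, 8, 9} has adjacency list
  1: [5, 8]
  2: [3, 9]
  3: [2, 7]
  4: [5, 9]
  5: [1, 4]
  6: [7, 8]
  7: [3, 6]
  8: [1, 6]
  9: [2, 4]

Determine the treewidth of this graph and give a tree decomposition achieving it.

Treewidth 2.
One optimal decomposition is:
Bags: B1 = {1, 6, 8}  B2 = {1, 6, 7}  B3 = {1, 3, 7}  B4 = {1, 2, 3}  B5 = {1, 2, 9}  B6 = {1, 4, 9}  B7 = {1, 4, 5}
Tree: B1–B2, B2–B3, B3–B4, B4–B5, B5–B6, B6–B7

The largest bag has 3 vertices, giving width 2; this decomposition certifies tw(G) ≤ 2. The edges 1–8–6–7–3–2–9–4–5–1 form a cycle, so G is not a tree and its treewidth is at least 2. The upper and lower bounds meet at 2, so that is the treewidth.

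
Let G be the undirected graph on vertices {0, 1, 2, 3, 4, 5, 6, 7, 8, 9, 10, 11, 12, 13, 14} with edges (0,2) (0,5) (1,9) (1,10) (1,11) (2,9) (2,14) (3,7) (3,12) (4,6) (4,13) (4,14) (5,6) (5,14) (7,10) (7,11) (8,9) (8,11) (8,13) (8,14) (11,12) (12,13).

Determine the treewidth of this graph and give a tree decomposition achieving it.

The largest bag has 4 vertices, giving width 3; this decomposition certifies tw(G) ≤ 3. For the lower bound: the 4 vertex sets {3,7,10}, {1}, {11}, {8,9,12,13} are disjoint, each induces a connected subgraph, and every pair is joined by at least one edge of G. Contracting each set to a single vertex therefore yields K_{4} as a minor, and since treewidth is minor-monotone, tw(G) ≥ tw(K_{4}) = 3. The upper and lower bounds meet at 3, so that is the treewidth.

Treewidth 3.
One such decomposition:
Bags: B1 = {1, 3, 7, 10}  B2 = {1, 3, 7, 11}  B3 = {1, 3, 11, 12}  B4 = {1, 9, 11, 12}  B5 = {8, 9, 11, 12}  B6 = {8, 9, 12, 13}  B7 = {2, 8, 9, 13}  B8 = {2, 8, 13, 14}  B9 = {2, 4, 13, 14}  B10 = {0, 2, 4, 14}  B11 = {0, 4, 5, 14}  B12 = {0, 4, 5, 6}
Tree: B1–B2, B2–B3, B3–B4, B4–B5, B5–B6, B6–B7, B7–B8, B8–B9, B9–B10, B10–B11, B11–B12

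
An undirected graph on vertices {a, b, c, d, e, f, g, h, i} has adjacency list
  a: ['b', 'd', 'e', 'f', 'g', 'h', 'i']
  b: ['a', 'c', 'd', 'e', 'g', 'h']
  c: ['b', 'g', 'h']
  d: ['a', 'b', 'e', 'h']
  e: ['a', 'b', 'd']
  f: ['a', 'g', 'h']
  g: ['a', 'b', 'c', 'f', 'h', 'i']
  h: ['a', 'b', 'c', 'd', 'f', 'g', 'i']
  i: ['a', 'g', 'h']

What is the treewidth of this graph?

A width-3 tree decomposition is:
Bags: B1 = {a, b, g, h}  B2 = {b, c, g, h}  B3 = {a, g, h, i}  B4 = {a, f, g, h}  B5 = {a, b, d, h}  B6 = {a, b, d, e}
Tree: B1–B2, B1–B3, B3–B4, B1–B5, B5–B6
Each bag holds 4 vertices, so the decomposition has width 3, which upper-bounds the treewidth. For the lower bound, the 4 vertices {a, b, d, e} are pairwise adjacent, and any tree decomposition puts a clique entirely inside one bag — forcing width ≥ 3. Combining the bounds, tw(G) = 3.

3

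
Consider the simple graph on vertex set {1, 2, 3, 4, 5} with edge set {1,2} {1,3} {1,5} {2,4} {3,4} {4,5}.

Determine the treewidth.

2

A width-2 tree decomposition is:
Bags: B1 = {1, 2, 4}  B2 = {1, 3, 4}  B3 = {1, 4, 5}
Tree: B1–B2, B2–B3
The largest bag has 3 vertices, giving width 2; this decomposition certifies tw(G) ≤ 2. For the lower bound, G contains the cycle 1–2–4–3–1, so G is not a forest; only forests have treewidth ≤ 1, hence tw(G) ≥ 2. Hence tw(G) = 2 exactly.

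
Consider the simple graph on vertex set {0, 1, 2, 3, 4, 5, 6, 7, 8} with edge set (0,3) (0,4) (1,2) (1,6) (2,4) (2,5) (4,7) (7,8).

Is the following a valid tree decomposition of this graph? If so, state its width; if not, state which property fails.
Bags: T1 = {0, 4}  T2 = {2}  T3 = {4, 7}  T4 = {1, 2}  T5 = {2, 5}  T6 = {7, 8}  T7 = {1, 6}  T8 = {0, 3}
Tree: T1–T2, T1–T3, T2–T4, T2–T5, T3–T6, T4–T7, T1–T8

No — edge (4,2) lies in no bag.

A tree decomposition must satisfy three properties: every vertex lies in some bag; for every edge, both endpoints lie together in some bag; and for every vertex, the bags containing it form a connected subtree. Here edge (4,2) lies in no bag, so the decomposition is invalid.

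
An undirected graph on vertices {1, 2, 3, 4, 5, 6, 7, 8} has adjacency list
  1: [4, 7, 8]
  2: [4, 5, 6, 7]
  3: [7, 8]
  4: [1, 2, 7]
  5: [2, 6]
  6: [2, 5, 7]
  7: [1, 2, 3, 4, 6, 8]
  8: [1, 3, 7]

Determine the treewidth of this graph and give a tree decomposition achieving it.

Every bag has size at most 3, so the width is 3 − 1 = 2 and tw(G) ≤ 2. Conversely, {2, 5, 6} is a clique of size 3, and the vertices of any clique must share a bag in every tree decomposition; so some bag has ≥ 3 vertices and tw(G) ≥ 2. The upper and lower bounds meet at 2, so that is the treewidth.

Treewidth 2.
Bags: B1 = {2, 6, 7}  B2 = {2, 4, 7}  B3 = {1, 4, 7}  B4 = {1, 7, 8}  B5 = {2, 5, 6}  B6 = {3, 7, 8}
Tree: B1–B2, B2–B3, B3–B4, B1–B5, B4–B6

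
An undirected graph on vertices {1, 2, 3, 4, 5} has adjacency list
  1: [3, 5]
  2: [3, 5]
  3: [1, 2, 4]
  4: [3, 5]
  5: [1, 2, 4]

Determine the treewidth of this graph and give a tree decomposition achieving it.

Treewidth 2.
One optimal decomposition is:
Bags: B1 = {1, 3, 5}  B2 = {2, 3, 5}  B3 = {3, 4, 5}
Tree: B1–B2, B2–B3

Each bag holds 3 vertices, so the decomposition has width 2, which upper-bounds the treewidth. Since 5–1–3–2–5 is a cycle in G, G is not acyclic. Forests are exactly the graphs of treewidth ≤ 1, so tw(G) ≥ 2. The upper and lower bounds meet at 2, so that is the treewidth.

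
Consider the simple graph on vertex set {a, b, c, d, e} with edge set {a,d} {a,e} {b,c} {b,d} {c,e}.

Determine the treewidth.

A width-2 tree decomposition is:
Bags: B1 = {a, c, e}  B2 = {a, c, d}  B3 = {b, c, d}
Tree: B1–B2, B2–B3
The largest bag has 3 vertices, giving width 2; this decomposition certifies tw(G) ≤ 2. The edges c–e–a–d–b–c form a cycle, so G is not a tree and its treewidth is at least 2. Combining the bounds, tw(G) = 2.

2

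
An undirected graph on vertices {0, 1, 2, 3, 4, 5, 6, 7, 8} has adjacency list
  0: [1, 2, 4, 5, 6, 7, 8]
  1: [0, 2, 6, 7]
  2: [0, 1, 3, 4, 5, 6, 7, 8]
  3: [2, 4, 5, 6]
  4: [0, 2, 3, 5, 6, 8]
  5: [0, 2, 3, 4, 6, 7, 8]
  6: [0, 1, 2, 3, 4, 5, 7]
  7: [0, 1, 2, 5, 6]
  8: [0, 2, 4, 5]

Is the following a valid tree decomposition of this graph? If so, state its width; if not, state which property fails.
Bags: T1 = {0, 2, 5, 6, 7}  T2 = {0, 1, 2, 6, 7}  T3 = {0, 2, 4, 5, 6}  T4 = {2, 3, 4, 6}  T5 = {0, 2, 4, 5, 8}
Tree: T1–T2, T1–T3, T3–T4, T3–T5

A tree decomposition must satisfy three properties: every vertex lies in some bag; for every edge, both endpoints lie together in some bag; and for every vertex, the bags containing it form a connected subtree. Here edge (5,3) lies in no bag, so the decomposition is invalid.

No — edge (5,3) lies in no bag.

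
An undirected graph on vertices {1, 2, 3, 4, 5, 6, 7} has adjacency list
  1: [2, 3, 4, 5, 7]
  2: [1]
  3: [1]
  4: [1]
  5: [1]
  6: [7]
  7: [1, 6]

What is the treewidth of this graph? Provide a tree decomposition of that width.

Each bag holds 2 vertices, so the decomposition has width 1, which upper-bounds the treewidth. G has an edge, so its treewidth is at least 1. Combining the bounds, tw(G) = 1.

Treewidth 1.
Bags: B1 = {1, 7}  B2 = {1, 3}  B3 = {1, 2}  B4 = {1, 5}  B5 = {1, 4}  B6 = {6, 7}
Tree: B1–B2, B1–B3, B1–B4, B2–B5, B1–B6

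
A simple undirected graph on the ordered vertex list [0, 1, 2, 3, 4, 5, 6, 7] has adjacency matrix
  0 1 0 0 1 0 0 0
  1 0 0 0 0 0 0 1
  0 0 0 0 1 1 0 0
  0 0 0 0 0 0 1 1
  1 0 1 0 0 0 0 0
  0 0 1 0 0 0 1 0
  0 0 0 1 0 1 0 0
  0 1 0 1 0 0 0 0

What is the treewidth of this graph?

A width-2 tree decomposition is:
Bags: B1 = {2, 5, 6}  B2 = {2, 3, 6}  B3 = {2, 3, 7}  B4 = {1, 2, 7}  B5 = {0, 1, 2}  B6 = {0, 2, 4}
Tree: B1–B2, B2–B3, B3–B4, B4–B5, B5–B6
The largest bag has 3 vertices, giving width 2; this decomposition certifies tw(G) ≤ 2. Since 2–5–6–3–7–1–0–4–2 is a cycle in G, G is not acyclic. Forests are exactly the graphs of treewidth ≤ 1, so tw(G) ≥ 2. Hence tw(G) = 2 exactly.

2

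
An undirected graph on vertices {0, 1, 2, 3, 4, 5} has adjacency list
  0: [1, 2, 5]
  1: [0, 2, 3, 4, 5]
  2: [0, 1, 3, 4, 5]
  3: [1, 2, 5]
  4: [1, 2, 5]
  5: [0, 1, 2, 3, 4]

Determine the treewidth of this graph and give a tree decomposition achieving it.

Treewidth 3.
One optimal decomposition is:
Bags: B1 = {1, 2, 4, 5}  B2 = {1, 2, 3, 5}  B3 = {0, 1, 2, 5}
Tree: B1–B2, B2–B3

Every bag has size at most 4, so the width is 4 − 1 = 3 and tw(G) ≤ 3. For the lower bound, the 4 vertices {0, 1, 2, 5} are pairwise adjacent, and any tree decomposition puts a clique entirely inside one bag — forcing width ≥ 3. Combining the bounds, tw(G) = 3.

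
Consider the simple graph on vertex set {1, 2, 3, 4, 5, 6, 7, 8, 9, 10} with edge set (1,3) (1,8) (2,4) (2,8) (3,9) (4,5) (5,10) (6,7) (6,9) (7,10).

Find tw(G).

2

A width-2 tree decomposition is:
Bags: B1 = {2, 4, 5}  B2 = {2, 5, 10}  B3 = {2, 7, 10}  B4 = {2, 6, 7}  B5 = {2, 6, 9}  B6 = {2, 3, 9}  B7 = {1, 2, 3}  B8 = {1, 2, 8}
Tree: B1–B2, B2–B3, B3–B4, B4–B5, B5–B6, B6–B7, B7–B8
Every bag has size at most 3, so the width is 3 − 1 = 2 and tw(G) ≤ 2. Since 2–4–5–10–7–6–9–3–1–8–2 is a cycle in G, G is not acyclic. Forests are exactly the graphs of treewidth ≤ 1, so tw(G) ≥ 2. Combining the bounds, tw(G) = 2.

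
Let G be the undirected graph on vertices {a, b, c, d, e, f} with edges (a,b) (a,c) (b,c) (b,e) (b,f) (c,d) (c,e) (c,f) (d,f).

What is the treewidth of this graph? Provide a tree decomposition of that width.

Treewidth 2.
One optimal decomposition is:
Bags: B1 = {b, c, f}  B2 = {c, d, f}  B3 = {b, c, e}  B4 = {a, b, c}
Tree: B1–B2, B1–B3, B1–B4

Every bag has size at most 3, so the width is 3 − 1 = 2 and tw(G) ≤ 2. Conversely, {c, d, f} is a clique of size 3, and the vertices of any clique must share a bag in every tree decomposition; so some bag has ≥ 3 vertices and tw(G) ≥ 2. Combining the bounds, tw(G) = 2.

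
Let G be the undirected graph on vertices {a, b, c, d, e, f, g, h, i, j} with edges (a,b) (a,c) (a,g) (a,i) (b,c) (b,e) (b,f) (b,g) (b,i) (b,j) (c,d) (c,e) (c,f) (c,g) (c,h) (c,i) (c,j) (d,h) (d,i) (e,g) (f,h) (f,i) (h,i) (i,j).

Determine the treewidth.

A width-3 tree decomposition is:
Bags: B1 = {a, b, c, g}  B2 = {a, b, c, i}  B3 = {b, c, i, j}  B4 = {b, c, f, i}  B5 = {b, c, e, g}  B6 = {c, f, h, i}  B7 = {c, d, h, i}
Tree: B1–B2, B2–B3, B3–B4, B1–B5, B4–B6, B6–B7
Each bag holds 4 vertices, so the decomposition has width 3, which upper-bounds the treewidth. For the lower bound, the 4 vertices {c, d, h, i} are pairwise adjacent, and any tree decomposition puts a clique entirely inside one bag — forcing width ≥ 3. Combining the bounds, tw(G) = 3.

3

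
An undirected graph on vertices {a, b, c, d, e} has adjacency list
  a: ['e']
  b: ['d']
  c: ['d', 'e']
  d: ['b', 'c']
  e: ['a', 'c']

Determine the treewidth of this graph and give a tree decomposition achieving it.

The largest bag has 2 vertices, giving width 1; this decomposition certifies tw(G) ≤ 1. Any graph with an edge has treewidth ≥ 1, and G has the edge b–d. Hence tw(G) = 1 exactly.

Treewidth 1.
One optimal decomposition is:
Bags: B1 = {b, d}  B2 = {c, d}  B3 = {c, e}  B4 = {a, e}
Tree: B1–B2, B2–B3, B3–B4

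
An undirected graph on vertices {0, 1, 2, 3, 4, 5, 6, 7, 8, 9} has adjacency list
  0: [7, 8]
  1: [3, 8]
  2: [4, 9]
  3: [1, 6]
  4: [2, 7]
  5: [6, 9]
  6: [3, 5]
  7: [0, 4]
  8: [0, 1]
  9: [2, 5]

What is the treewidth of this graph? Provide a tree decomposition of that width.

Treewidth 2.
One optimal decomposition is:
Bags: B1 = {5, 6, 9}  B2 = {3, 6, 9}  B3 = {1, 3, 9}  B4 = {1, 8, 9}  B5 = {0, 8, 9}  B6 = {0, 7, 9}  B7 = {4, 7, 9}  B8 = {2, 4, 9}
Tree: B1–B2, B2–B3, B3–B4, B4–B5, B5–B6, B6–B7, B7–B8

Every bag has size at most 3, so the width is 3 − 1 = 2 and tw(G) ≤ 2. Since 9–5–6–3–1–8–0–7–4–2–9 is a cycle in G, G is not acyclic. Forests are exactly the graphs of treewidth ≤ 1, so tw(G) ≥ 2. Combining the bounds, tw(G) = 2.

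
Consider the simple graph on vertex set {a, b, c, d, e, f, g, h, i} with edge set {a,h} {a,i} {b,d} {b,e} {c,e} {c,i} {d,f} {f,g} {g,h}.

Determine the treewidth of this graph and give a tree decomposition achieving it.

Treewidth 2.
One optimal decomposition is:
Bags: B1 = {b, c, e}  B2 = {b, c, i}  B3 = {a, b, i}  B4 = {a, b, h}  B5 = {b, g, h}  B6 = {b, f, g}  B7 = {b, d, f}
Tree: B1–B2, B2–B3, B3–B4, B4–B5, B5–B6, B6–B7

Every bag has size at most 3, so the width is 3 − 1 = 2 and tw(G) ≤ 2. For the lower bound, G contains the cycle b–e–c–i–a–h–g–f–d–b, so G is not a forest; only forests have treewidth ≤ 1, hence tw(G) ≥ 2. Therefore the treewidth is 2.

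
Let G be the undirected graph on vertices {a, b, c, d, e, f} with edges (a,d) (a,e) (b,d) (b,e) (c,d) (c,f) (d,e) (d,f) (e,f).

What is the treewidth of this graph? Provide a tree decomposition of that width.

Each bag holds 3 vertices, so the decomposition has width 2, which upper-bounds the treewidth. For the lower bound, the 3 vertices {d, e, f} are pairwise adjacent, and any tree decomposition puts a clique entirely inside one bag — forcing width ≥ 2. Hence tw(G) = 2 exactly.

Treewidth 2.
One such decomposition:
Bags: B1 = {a, d, e}  B2 = {d, e, f}  B3 = {c, d, f}  B4 = {b, d, e}
Tree: B1–B2, B2–B3, B2–B4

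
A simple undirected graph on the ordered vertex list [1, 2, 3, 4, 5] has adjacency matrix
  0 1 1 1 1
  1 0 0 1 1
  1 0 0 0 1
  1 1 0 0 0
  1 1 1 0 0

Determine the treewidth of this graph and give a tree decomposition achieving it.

Each bag holds 3 vertices, so the decomposition has width 2, which upper-bounds the treewidth. On the other hand G contains the 3-clique {1, 2, 4}. A clique must lie in a single bag of any decomposition, so no decomposition can have width below 2. Hence tw(G) = 2 exactly.

Treewidth 2.
One optimal decomposition is:
Bags: B1 = {1, 3, 5}  B2 = {1, 2, 5}  B3 = {1, 2, 4}
Tree: B1–B2, B2–B3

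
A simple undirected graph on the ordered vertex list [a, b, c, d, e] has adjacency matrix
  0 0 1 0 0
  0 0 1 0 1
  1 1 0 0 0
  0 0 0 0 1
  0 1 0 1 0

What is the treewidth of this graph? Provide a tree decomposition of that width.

Treewidth 1.
One such decomposition:
Bags: B1 = {a, c}  B2 = {b, c}  B3 = {b, e}  B4 = {d, e}
Tree: B1–B2, B2–B3, B3–B4

The largest bag has 2 vertices, giving width 1; this decomposition certifies tw(G) ≤ 1. Since G has at least one edge (e.g. c–a), it is not an edgeless graph, so tw(G) ≥ 1. Therefore the treewidth is 1.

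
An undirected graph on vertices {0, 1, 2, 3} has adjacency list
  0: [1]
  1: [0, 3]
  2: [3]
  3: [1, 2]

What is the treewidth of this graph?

1

A width-1 tree decomposition is:
Bags: B1 = {2, 3}  B2 = {1, 3}  B3 = {0, 1}
Tree: B1–B2, B2–B3
Every bag has size at most 2, so the width is 2 − 1 = 1 and tw(G) ≤ 1. Since G has at least one edge (e.g. 2–3), it is not an edgeless graph, so tw(G) ≥ 1. Combining the bounds, tw(G) = 1.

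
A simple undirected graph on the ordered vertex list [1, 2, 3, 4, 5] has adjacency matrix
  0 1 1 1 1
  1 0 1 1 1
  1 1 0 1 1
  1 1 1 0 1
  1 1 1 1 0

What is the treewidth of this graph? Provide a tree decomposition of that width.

A single bag containing all 5 vertices is trivially a valid decomposition of width 4. Conversely, {1, 2, 3, 4, 5} is a clique of size 5, and the vertices of any clique must share a bag in every tree decomposition; so some bag has ≥ 5 vertices and tw(G) ≥ 4. The upper and lower bounds meet at 4, so that is the treewidth.

Treewidth 4.
Bags: B1 = {1, 2, 3, 4, 5}
Tree: (single bag)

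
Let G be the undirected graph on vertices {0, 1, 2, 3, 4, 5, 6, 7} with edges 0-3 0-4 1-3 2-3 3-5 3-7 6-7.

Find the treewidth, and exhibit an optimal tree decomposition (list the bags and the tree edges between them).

Each bag holds 2 vertices, so the decomposition has width 1, which upper-bounds the treewidth. Any graph with an edge has treewidth ≥ 1, and G has the edge 3–2. Combining the bounds, tw(G) = 1.

Treewidth 1.
Bags: B1 = {2, 3}  B2 = {0, 3}  B3 = {1, 3}  B4 = {3, 5}  B5 = {0, 4}  B6 = {3, 7}  B7 = {6, 7}
Tree: B1–B2, B1–B3, B2–B4, B2–B5, B4–B6, B6–B7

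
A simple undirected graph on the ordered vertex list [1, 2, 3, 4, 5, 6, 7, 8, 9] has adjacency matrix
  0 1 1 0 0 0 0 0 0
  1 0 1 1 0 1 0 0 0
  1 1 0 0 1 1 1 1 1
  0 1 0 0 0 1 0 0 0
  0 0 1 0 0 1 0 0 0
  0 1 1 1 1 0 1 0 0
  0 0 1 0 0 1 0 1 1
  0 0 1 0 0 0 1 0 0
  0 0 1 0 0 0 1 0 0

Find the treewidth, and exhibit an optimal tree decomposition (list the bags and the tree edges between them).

The largest bag has 3 vertices, giving width 2; this decomposition certifies tw(G) ≤ 2. Conversely, {3, 7, 8} is a clique of size 3, and the vertices of any clique must share a bag in every tree decomposition; so some bag has ≥ 3 vertices and tw(G) ≥ 2. Therefore the treewidth is 2.

Treewidth 2.
Bags: B1 = {2, 3, 6}  B2 = {3, 5, 6}  B3 = {2, 4, 6}  B4 = {3, 6, 7}  B5 = {1, 2, 3}  B6 = {3, 7, 9}  B7 = {3, 7, 8}
Tree: B1–B2, B1–B3, B2–B4, B1–B5, B4–B6, B4–B7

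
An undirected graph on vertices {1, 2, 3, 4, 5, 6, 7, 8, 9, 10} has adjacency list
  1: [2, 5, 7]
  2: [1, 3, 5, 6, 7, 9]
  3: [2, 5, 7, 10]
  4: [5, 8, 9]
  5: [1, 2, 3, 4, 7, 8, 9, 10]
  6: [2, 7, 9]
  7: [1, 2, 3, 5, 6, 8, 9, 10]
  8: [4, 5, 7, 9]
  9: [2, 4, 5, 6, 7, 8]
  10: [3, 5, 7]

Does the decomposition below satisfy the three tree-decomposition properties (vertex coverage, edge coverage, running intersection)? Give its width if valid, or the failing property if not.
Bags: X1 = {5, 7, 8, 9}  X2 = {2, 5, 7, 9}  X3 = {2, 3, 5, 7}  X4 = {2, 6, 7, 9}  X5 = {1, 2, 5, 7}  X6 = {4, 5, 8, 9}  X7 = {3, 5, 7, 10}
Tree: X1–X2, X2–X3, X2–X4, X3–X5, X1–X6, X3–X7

Vertex coverage: the bags together contain {1, 2, 3, 4, 5, 6, 7, 8, 9, 10}, the full vertex set. Edge coverage: each edge of G has both endpoints in at least one bag. Running intersection: for every vertex, the bags containing it form a connected subtree. All three properties hold, so this is a valid tree decomposition of width max|bag| − 1 = 3, and hence tw(G) ≤ 3.

Yes; width 3.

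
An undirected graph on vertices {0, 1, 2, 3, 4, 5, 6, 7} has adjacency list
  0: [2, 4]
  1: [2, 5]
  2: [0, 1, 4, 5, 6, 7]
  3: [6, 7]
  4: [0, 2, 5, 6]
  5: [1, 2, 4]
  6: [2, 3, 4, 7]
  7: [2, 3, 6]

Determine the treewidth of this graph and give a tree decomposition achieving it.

Treewidth 2.
Bags: B1 = {0, 2, 4}  B2 = {2, 4, 5}  B3 = {2, 4, 6}  B4 = {1, 2, 5}  B5 = {2, 6, 7}  B6 = {3, 6, 7}
Tree: B1–B2, B2–B3, B2–B4, B3–B5, B5–B6

The largest bag has 3 vertices, giving width 2; this decomposition certifies tw(G) ≤ 2. For the lower bound, the 3 vertices {1, 2, 5} are pairwise adjacent, and any tree decomposition puts a clique entirely inside one bag — forcing width ≥ 2. Combining the bounds, tw(G) = 2.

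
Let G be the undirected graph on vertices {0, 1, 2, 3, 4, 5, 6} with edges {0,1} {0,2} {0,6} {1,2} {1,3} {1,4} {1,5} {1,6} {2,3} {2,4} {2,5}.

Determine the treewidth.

A width-2 tree decomposition is:
Bags: B1 = {1, 2, 5}  B2 = {0, 1, 2}  B3 = {1, 2, 3}  B4 = {1, 2, 4}  B5 = {0, 1, 6}
Tree: B1–B2, B2–B3, B2–B4, B2–B5
The largest bag has 3 vertices, giving width 2; this decomposition certifies tw(G) ≤ 2. On the other hand G contains the 3-clique {0, 1, 2}. A clique must lie in a single bag of any decomposition, so no decomposition can have width below 2. The upper and lower bounds meet at 2, so that is the treewidth.

2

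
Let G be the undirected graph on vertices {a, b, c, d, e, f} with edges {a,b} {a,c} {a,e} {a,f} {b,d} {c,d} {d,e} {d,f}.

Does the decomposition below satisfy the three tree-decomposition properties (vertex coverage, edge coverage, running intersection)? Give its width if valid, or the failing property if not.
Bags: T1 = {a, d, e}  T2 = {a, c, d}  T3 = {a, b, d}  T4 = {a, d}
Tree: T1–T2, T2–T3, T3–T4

A tree decomposition must satisfy three properties: every vertex lies in some bag; for every edge, both endpoints lie together in some bag; and for every vertex, the bags containing it form a connected subtree. Here vertex f appears in no bag, so the decomposition is invalid.

No — vertex f appears in no bag.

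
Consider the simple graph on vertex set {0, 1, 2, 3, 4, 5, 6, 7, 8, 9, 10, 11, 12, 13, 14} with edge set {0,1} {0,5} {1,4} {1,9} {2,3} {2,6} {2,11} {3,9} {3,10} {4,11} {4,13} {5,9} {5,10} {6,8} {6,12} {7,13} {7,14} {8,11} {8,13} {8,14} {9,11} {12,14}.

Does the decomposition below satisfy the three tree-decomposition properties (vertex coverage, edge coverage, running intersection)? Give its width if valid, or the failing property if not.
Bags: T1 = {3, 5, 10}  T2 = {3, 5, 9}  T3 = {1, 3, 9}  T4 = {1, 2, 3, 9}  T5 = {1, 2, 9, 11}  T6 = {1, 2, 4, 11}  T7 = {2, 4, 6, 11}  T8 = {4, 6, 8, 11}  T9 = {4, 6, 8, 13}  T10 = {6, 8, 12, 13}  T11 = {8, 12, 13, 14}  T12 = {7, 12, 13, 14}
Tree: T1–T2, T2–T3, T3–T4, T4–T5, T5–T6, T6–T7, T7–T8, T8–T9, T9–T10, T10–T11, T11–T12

A tree decomposition must satisfy three properties: every vertex lies in some bag; for every edge, both endpoints lie together in some bag; and for every vertex, the bags containing it form a connected subtree. Here vertex 0 appears in no bag, so the decomposition is invalid.

No — vertex 0 appears in no bag.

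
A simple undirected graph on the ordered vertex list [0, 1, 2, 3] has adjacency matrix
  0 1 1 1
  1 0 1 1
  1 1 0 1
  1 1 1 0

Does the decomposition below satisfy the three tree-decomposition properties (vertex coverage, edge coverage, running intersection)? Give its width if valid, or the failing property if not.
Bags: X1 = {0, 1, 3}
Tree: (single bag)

No — vertex 2 appears in no bag.

A tree decomposition must satisfy three properties: every vertex lies in some bag; for every edge, both endpoints lie together in some bag; and for every vertex, the bags containing it form a connected subtree. Here vertex 2 appears in no bag, so the decomposition is invalid.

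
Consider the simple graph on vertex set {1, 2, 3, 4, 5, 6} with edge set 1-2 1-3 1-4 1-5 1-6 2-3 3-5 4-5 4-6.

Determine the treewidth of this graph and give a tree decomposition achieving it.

Treewidth 2.
One such decomposition:
Bags: B1 = {1, 3, 5}  B2 = {1, 4, 5}  B3 = {1, 4, 6}  B4 = {1, 2, 3}
Tree: B1–B2, B2–B3, B1–B4

Every bag has size at most 3, so the width is 3 − 1 = 2 and tw(G) ≤ 2. Conversely, {1, 2, 3} is a clique of size 3, and the vertices of any clique must share a bag in every tree decomposition; so some bag has ≥ 3 vertices and tw(G) ≥ 2. The upper and lower bounds meet at 2, so that is the treewidth.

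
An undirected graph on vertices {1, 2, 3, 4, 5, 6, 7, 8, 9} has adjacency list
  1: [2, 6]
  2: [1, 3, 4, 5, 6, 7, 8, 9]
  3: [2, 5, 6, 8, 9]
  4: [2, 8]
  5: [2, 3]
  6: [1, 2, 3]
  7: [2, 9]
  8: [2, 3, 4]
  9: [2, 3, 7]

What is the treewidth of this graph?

A width-2 tree decomposition is:
Bags: B1 = {2, 4, 8}  B2 = {2, 3, 8}  B3 = {2, 3, 6}  B4 = {2, 3, 5}  B5 = {2, 3, 9}  B6 = {1, 2, 6}  B7 = {2, 7, 9}
Tree: B1–B2, B2–B3, B2–B4, B4–B5, B3–B6, B5–B7
The largest bag has 3 vertices, giving width 2; this decomposition certifies tw(G) ≤ 2. Conversely, {1, 2, 6} is a clique of size 3, and the vertices of any clique must share a bag in every tree decomposition; so some bag has ≥ 3 vertices and tw(G) ≥ 2. The upper and lower bounds meet at 2, so that is the treewidth.

2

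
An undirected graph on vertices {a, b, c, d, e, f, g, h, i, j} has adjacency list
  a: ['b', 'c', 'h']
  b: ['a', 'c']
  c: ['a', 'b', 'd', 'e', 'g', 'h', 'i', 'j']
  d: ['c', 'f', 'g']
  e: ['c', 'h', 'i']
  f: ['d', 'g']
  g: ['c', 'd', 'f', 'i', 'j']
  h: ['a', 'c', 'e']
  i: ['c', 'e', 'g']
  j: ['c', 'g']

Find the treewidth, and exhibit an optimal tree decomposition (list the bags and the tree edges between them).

Treewidth 2.
Bags: B1 = {c, d, g}  B2 = {c, g, i}  B3 = {c, e, i}  B4 = {d, f, g}  B5 = {c, e, h}  B6 = {a, c, h}  B7 = {c, g, j}  B8 = {a, b, c}
Tree: B1–B2, B2–B3, B1–B4, B3–B5, B5–B6, B1–B7, B6–B8

The largest bag has 3 vertices, giving width 2; this decomposition certifies tw(G) ≤ 2. On the other hand G contains the 3-clique {c, d, g}. A clique must lie in a single bag of any decomposition, so no decomposition can have width below 2. Therefore the treewidth is 2.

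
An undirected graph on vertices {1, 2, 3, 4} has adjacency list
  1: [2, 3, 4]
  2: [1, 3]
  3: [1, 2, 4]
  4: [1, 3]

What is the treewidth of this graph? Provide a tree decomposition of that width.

The largest bag has 3 vertices, giving width 2; this decomposition certifies tw(G) ≤ 2. Conversely, {1, 2, 3} is a clique of size 3, and the vertices of any clique must share a bag in every tree decomposition; so some bag has ≥ 3 vertices and tw(G) ≥ 2. The upper and lower bounds meet at 2, so that is the treewidth.

Treewidth 2.
One optimal decomposition is:
Bags: B1 = {1, 3, 4}  B2 = {1, 2, 3}
Tree: B1–B2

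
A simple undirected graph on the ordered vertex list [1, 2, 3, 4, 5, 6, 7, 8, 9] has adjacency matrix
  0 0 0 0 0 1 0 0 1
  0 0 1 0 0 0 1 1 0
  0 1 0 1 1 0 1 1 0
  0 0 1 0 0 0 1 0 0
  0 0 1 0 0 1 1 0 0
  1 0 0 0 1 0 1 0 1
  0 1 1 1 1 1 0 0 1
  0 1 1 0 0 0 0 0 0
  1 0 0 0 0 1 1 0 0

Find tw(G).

2

A width-2 tree decomposition is:
Bags: B1 = {3, 5, 7}  B2 = {3, 4, 7}  B3 = {2, 3, 7}  B4 = {5, 6, 7}  B5 = {6, 7, 9}  B6 = {1, 6, 9}  B7 = {2, 3, 8}
Tree: B1–B2, B1–B3, B1–B4, B4–B5, B5–B6, B3–B7
Every bag has size at most 3, so the width is 3 − 1 = 2 and tw(G) ≤ 2. For the lower bound, the 3 vertices {2, 3, 8} are pairwise adjacent, and any tree decomposition puts a clique entirely inside one bag — forcing width ≥ 2. The upper and lower bounds meet at 2, so that is the treewidth.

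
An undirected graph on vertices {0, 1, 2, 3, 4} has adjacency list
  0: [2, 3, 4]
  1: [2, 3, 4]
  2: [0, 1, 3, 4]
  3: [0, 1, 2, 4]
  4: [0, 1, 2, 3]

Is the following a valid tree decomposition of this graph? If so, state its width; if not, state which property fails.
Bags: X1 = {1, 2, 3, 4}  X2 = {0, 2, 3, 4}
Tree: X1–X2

Every vertex of G appears in some bag (union = {0, 1, 2, 3, 4}); every edge is covered by a bag; and for each vertex v the set of bags containing v is connected in the bag tree. The decomposition is therefore valid. The largest bag has 4 vertices, so the width is 3.

Yes; width 3.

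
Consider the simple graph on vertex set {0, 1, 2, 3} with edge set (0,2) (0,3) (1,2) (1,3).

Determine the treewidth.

A width-2 tree decomposition is:
Bags: B1 = {0, 1, 3}  B2 = {0, 1, 2}
Tree: B1–B2
Each bag holds 3 vertices, so the decomposition has width 2, which upper-bounds the treewidth. Since 1–3–0–2–1 is a cycle in G, G is not acyclic. Forests are exactly the graphs of treewidth ≤ 1, so tw(G) ≥ 2. The upper and lower bounds meet at 2, so that is the treewidth.

2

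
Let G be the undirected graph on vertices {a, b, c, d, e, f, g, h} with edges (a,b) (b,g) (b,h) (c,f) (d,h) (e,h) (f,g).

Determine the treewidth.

1

A width-1 tree decomposition is:
Bags: B1 = {b, g}  B2 = {b, h}  B3 = {f, g}  B4 = {e, h}  B5 = {c, f}  B6 = {a, b}  B7 = {d, h}
Tree: B1–B2, B1–B3, B2–B4, B3–B5, B2–B6, B2–B7
Each bag holds 2 vertices, so the decomposition has width 1, which upper-bounds the treewidth. G has an edge, so its treewidth is at least 1. Hence tw(G) = 1 exactly.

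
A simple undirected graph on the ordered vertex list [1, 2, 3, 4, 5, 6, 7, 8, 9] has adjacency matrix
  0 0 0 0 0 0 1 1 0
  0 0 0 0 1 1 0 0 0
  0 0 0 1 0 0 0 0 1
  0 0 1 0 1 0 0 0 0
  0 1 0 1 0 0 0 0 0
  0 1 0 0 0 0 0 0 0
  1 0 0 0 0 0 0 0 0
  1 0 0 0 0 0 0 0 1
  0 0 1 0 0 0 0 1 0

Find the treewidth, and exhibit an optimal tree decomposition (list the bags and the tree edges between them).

Treewidth 1.
Bags: B1 = {2, 6}  B2 = {2, 5}  B3 = {4, 5}  B4 = {3, 4}  B5 = {3, 9}  B6 = {8, 9}  B7 = {1, 8}  B8 = {1, 7}
Tree: B1–B2, B2–B3, B3–B4, B4–B5, B5–B6, B6–B7, B7–B8

Every bag has size at most 2, so the width is 2 − 1 = 1 and tw(G) ≤ 1. Since G has at least one edge (e.g. 6–2), it is not an edgeless graph, so tw(G) ≥ 1. Combining the bounds, tw(G) = 1.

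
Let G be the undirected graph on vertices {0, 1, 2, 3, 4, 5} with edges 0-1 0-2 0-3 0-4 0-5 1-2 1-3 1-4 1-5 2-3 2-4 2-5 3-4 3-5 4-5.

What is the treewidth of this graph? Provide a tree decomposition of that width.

A single bag containing all 6 vertices is trivially a valid decomposition of width 5. For the lower bound, the 6 vertices {0, 1, 2, 3, 4, 5} are pairwise adjacent, and any tree decomposition puts a clique entirely inside one bag — forcing width ≥ 5. Combining the bounds, tw(G) = 5.

Treewidth 5.
One optimal decomposition is:
Bags: B1 = {0, 1, 2, 3, 4, 5}
Tree: (single bag)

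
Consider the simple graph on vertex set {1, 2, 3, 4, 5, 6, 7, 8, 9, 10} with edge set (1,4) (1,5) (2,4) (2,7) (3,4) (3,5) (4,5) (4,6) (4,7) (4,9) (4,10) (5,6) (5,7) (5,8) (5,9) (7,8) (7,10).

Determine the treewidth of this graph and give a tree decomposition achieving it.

Treewidth 2.
One such decomposition:
Bags: B1 = {4, 5, 7}  B2 = {3, 4, 5}  B3 = {2, 4, 7}  B4 = {1, 4, 5}  B5 = {4, 5, 6}  B6 = {4, 5, 9}  B7 = {4, 7, 10}  B8 = {5, 7, 8}
Tree: B1–B2, B1–B3, B2–B4, B2–B5, B1–B6, B1–B7, B1–B8

The largest bag has 3 vertices, giving width 2; this decomposition certifies tw(G) ≤ 2. On the other hand G contains the 3-clique {5, 7, 8}. A clique must lie in a single bag of any decomposition, so no decomposition can have width below 2. Combining the bounds, tw(G) = 2.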